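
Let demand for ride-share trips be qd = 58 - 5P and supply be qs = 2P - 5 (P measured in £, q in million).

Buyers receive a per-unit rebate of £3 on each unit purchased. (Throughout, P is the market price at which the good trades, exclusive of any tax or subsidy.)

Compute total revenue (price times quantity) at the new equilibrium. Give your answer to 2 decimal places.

192.61

Initially, 58 - 5P = 2P - 5, so 63 = 7P and P = 9, q = 13.
Since buyers' out-of-pocket price is the market price minus the rebate, the effective demand curve becomes qd = 73 - 5P.
Clearing the new market: 73 - 5P = 2P - 5, so P = 78/7 ≈ 11.1429 and q = 121/7 ≈ 17.2857.
New expenditure = 11.1429 × 17.2857 = 192.61.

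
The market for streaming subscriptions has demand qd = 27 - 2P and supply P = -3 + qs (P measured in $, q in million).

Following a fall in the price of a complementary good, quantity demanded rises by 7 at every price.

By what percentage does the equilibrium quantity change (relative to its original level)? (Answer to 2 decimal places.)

Original equilibrium: 27 - 2P = P + 3 gives 24 = 3P, so P = 8 and q = 11.
With the change applied: demand qd = 34 - 2P, supply qs = P + 3.
Clearing the new market: 34 - 2P = P + 3, so P = 31/3 ≈ 10.3333 and q = 40/3 ≈ 13.3333.
%Δq = (13.3333 − 11) / 11 × 100 = +21.21%.

+21.21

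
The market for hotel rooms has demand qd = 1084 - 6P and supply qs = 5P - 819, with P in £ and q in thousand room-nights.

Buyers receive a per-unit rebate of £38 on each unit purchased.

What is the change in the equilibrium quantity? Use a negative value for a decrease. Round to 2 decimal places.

Initially, 1084 - 6P = 5P - 819, so 1903 = 11P and P = 173, q = 46.
Since buyers' out-of-pocket price is the market price minus the rebate, the effective demand curve becomes qd = 1312 - 6P.
Setting them equal: 1312 - 6P = 5P - 819 → 2131 = 11P, so P = 2131/11 ≈ 193.7273 and q = 1646/11 ≈ 149.6364.
Δq = 149.6364 − 46 = +103.64.

+103.64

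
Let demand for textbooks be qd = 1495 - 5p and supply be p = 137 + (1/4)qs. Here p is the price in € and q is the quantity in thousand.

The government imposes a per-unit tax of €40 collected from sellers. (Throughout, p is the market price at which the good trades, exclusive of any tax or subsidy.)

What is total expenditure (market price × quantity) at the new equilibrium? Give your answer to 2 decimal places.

66361.98

Initially, 1495 - 5p = 4p - 548, so 2043 = 9p and p = 227, q = 360.
Since sellers keep the price net of the tax, the effective supply curve becomes qs = 4p - 708.
Clearing the new market: 1495 - 5p = 4p - 708, so p = 2203/9 ≈ 244.7778 and q = 2440/9 ≈ 271.1111.
New expenditure = 244.7778 × 271.1111 = 66361.98.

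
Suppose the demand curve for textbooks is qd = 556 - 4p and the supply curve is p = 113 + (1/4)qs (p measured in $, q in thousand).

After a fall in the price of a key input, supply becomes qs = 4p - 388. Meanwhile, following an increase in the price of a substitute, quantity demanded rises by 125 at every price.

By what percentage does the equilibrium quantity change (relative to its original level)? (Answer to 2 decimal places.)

+181.73

Before the shock: 556 - 4p = 4p - 452 ⇒ 1008 = 8p ⇒ p = 126, q = 52.
With the change applied: demand qd = 681 - 4p, supply qs = 4p - 388.
Equate the new curves: 681 - 4p = 4p - 388, giving 1069 = 8p, p = 133.625, q = 146.5.
%Δq = (146.5 − 52) / 52 × 100 = +181.73%.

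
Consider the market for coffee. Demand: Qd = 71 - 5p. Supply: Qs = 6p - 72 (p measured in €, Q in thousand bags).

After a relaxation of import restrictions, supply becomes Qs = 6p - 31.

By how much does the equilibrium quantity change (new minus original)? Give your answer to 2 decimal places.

Original equilibrium: 71 - 5p = 6p - 72 gives 143 = 11p, so p = 13 and Q = 6.
With the change applied: demand Qd = 71 - 5p, supply Qs = 6p - 31.
Equate the new curves: 71 - 5p = 6p - 31, giving 102 = 11p, p = 102/11 ≈ 9.2727, Q = 271/11 ≈ 24.6364.
ΔQ = 24.6364 − 6 = +18.64.

+18.64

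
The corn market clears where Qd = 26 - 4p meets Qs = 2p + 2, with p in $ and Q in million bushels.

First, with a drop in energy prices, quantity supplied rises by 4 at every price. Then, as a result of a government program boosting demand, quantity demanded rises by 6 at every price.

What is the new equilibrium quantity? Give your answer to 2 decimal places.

Original equilibrium: 26 - 4p = 2p + 2 gives 24 = 6p, so p = 4 and Q = 10.
With the change applied: demand Qd = 32 - 4p, supply Qs = 2p + 6.
New equilibrium: 32 - 4p = 2p + 6 ⇒ 26 = 6p ⇒ p = 13/3 ≈ 4.3333, Q = 44/3 ≈ 14.6667.

14.67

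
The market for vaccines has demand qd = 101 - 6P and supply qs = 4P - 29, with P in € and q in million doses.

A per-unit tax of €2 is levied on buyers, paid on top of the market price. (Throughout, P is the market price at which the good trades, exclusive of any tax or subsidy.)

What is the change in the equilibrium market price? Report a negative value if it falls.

-1.2

Original equilibrium: 101 - 6P = 4P - 29 gives 130 = 10P, so P = 13 and q = 23.
Since buyers pay the price plus the tax, the effective demand curve becomes qd = 89 - 6P.
Setting them equal: 89 - 6P = 4P - 29 → 118 = 10P, so P = 11.8 and q = 18.2.
ΔP = 11.8 − 13 = -1.2.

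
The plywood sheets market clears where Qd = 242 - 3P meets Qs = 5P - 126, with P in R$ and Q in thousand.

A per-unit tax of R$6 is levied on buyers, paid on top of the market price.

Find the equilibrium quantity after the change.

Initially, 242 - 3P = 5P - 126, so 368 = 8P and P = 46, Q = 104.
Since buyers pay the price plus the tax, the effective demand curve becomes Qd = 224 - 3P.
Clearing the new market: 224 - 3P = 5P - 126, so P = 43.75 and Q = 92.75.

92.75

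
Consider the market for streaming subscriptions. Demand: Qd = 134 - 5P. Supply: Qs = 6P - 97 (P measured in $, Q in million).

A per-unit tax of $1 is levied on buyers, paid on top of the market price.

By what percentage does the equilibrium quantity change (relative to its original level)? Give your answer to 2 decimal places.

Original equilibrium: 134 - 5P = 6P - 97 gives 231 = 11P, so P = 21 and Q = 29.
Since buyers pay the price plus the tax, the effective demand curve becomes Qd = 129 - 5P.
New equilibrium: 129 - 5P = 6P - 97 ⇒ 226 = 11P ⇒ P = 226/11 ≈ 20.5455, Q = 289/11 ≈ 26.2727.
%ΔQ = (26.2727 − 29) / 29 × 100 = -9.40%.

-9.40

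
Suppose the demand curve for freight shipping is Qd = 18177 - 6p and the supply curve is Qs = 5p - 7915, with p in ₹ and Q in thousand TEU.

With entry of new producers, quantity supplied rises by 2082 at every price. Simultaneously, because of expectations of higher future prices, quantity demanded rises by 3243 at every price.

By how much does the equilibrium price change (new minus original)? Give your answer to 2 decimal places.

Solve the original market: 18177 - 6p = 5p - 7915, hence p = 2372 and Q = 3945.
The shock moves the curves to Qd = 21420 - 6p and Qs = 5p - 5833.
Setting them equal: 21420 - 6p = 5p - 5833 → 27253 = 11p, so p = 27253/11 ≈ 2477.5455 and Q = 72102/11 ≈ 6554.7273.
Δp = 2477.5455 − 2372 = +105.55.

+105.55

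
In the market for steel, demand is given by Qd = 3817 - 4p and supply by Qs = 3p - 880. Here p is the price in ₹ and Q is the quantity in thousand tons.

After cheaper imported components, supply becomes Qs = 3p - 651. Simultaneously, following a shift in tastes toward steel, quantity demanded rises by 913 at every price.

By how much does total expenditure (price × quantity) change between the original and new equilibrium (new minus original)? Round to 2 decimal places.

+512088.96

Before the shock: 3817 - 4p = 3p - 880 ⇒ 4697 = 7p ⇒ p = 671, Q = 1133.
With the change applied: demand Qd = 4730 - 4p, supply Qs = 3p - 651.
Setting them equal: 4730 - 4p = 3p - 651 → 5381 = 7p, so p = 5381/7 ≈ 768.7143 and Q = 11586/7 ≈ 1655.1429.
Expenditure moves from 671×1133 = 760243 to 768.7143×1655.1429 = 1272331.9592; change = +512088.96.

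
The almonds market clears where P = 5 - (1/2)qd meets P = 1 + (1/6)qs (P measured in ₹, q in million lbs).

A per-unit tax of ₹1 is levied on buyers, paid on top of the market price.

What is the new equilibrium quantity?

4.5

Solve the original market: 10 - 2P = 6P - 6, hence P = 2 and q = 6.
Since buyers pay the price plus the tax, the effective demand curve becomes qd = 8 - 2P.
Equate the new curves: 8 - 2P = 6P - 6, giving 14 = 8P, P = 1.75, q = 4.5.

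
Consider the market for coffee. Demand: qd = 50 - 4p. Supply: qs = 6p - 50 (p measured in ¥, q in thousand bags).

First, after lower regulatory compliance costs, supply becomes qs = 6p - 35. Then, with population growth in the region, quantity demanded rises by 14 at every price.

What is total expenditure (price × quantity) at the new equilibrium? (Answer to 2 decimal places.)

Solve the original market: 50 - 4p = 6p - 50, hence p = 10 and q = 10.
The new curves are qd = 64 - 4p (demand) and qs = 6p - 35 (supply).
Clearing the new market: 64 - 4p = 6p - 35, so p = 9.9 and q = 24.4.
New expenditure = 9.9 × 24.4 = 241.56.

241.56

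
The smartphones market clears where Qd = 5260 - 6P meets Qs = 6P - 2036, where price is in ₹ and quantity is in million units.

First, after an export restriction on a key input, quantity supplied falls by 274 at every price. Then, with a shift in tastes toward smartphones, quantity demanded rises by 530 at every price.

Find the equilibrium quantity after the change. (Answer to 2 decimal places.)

Solve the original market: 5260 - 6P = 6P - 2036, hence P = 608 and Q = 1612.
After the shift, demand is Qd = 5790 - 6P and supply is Qs = 6P - 2310.
New equilibrium: 5790 - 6P = 6P - 2310 ⇒ 8100 = 12P ⇒ P = 675, Q = 1740.

1740.00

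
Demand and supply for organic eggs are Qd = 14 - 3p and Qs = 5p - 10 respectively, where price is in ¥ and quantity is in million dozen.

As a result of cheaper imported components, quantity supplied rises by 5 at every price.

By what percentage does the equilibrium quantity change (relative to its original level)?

+37.5

Original equilibrium: 14 - 3p = 5p - 10 gives 24 = 8p, so p = 3 and Q = 5.
The shock moves the curves to Qd = 14 - 3p and Qs = 5p - 5.
Equate the new curves: 14 - 3p = 5p - 5, giving 19 = 8p, p = 2.375, Q = 6.875.
%ΔQ = (6.875 − 5) / 5 × 100 = +37.5%.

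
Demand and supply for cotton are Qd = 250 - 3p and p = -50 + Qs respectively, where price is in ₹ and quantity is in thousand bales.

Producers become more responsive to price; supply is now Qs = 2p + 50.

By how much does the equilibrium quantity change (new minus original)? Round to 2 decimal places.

+30.00

Initially, 250 - 3p = p + 50, so 200 = 4p and p = 50, Q = 100.
With the change applied: demand Qd = 250 - 3p, supply Qs = 2p + 50.
Equate the new curves: 250 - 3p = 2p + 50, giving 200 = 5p, p = 40, Q = 130.
ΔQ = 130 − 100 = +30.00.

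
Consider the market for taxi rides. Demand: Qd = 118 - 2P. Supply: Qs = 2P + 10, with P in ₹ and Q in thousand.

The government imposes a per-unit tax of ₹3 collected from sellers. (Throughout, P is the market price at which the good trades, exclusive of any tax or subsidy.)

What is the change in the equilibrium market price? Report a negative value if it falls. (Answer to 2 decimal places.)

+1.50

Solve the original market: 118 - 2P = 2P + 10, hence P = 27 and Q = 64.
Since sellers keep the price net of the tax, the effective supply curve becomes Qs = 2P + 4.
Setting them equal: 118 - 2P = 2P + 4 → 114 = 4P, so P = 28.5 and Q = 61.
ΔP = 28.5 − 27 = +1.50.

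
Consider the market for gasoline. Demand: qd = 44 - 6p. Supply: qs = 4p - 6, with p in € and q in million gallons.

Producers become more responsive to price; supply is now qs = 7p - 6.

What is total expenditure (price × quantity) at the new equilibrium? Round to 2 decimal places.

Before the shock: 44 - 6p = 4p - 6 ⇒ 50 = 10p ⇒ p = 5, q = 14.
With the change applied: demand qd = 44 - 6p, supply qs = 7p - 6.
Setting them equal: 44 - 6p = 7p - 6 → 50 = 13p, so p = 50/13 ≈ 3.8462 and q = 272/13 ≈ 20.9231.
New expenditure = 3.8462 × 20.9231 = 80.47.

80.47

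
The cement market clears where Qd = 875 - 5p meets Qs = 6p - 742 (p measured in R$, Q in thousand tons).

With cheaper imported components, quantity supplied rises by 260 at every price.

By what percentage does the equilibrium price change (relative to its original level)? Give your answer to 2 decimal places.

Before the shock: 875 - 5p = 6p - 742 ⇒ 1617 = 11p ⇒ p = 147, Q = 140.
After the shift, demand is Qd = 875 - 5p and supply is Qs = 6p - 482.
New equilibrium: 875 - 5p = 6p - 482 ⇒ 1357 = 11p ⇒ p = 1357/11 ≈ 123.3636, Q = 2840/11 ≈ 258.1818.
%Δp = (123.3636 − 147) / 147 × 100 = -16.08%.

-16.08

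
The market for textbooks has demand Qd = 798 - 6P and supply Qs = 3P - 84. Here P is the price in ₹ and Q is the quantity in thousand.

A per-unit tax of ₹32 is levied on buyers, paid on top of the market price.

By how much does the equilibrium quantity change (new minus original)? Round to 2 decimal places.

-64.00

Solve the original market: 798 - 6P = 3P - 84, hence P = 98 and Q = 210.
Since buyers pay the price plus the tax, the effective demand curve becomes Qd = 606 - 6P.
New equilibrium: 606 - 6P = 3P - 84 ⇒ 690 = 9P ⇒ P = 230/3 ≈ 76.6667, Q = 146.
ΔQ = 146 − 210 = -64.00.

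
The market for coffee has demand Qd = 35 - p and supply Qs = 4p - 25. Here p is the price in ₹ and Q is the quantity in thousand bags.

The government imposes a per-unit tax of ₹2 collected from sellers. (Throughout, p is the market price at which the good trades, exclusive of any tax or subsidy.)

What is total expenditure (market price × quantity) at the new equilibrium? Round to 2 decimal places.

Before the shock: 35 - p = 4p - 25 ⇒ 60 = 5p ⇒ p = 12, Q = 23.
Since sellers keep the price net of the tax, the effective supply curve becomes Qs = 4p - 33.
New equilibrium: 35 - p = 4p - 33 ⇒ 68 = 5p ⇒ p = 13.6, Q = 21.4.
New expenditure = 13.6 × 21.4 = 291.04.

291.04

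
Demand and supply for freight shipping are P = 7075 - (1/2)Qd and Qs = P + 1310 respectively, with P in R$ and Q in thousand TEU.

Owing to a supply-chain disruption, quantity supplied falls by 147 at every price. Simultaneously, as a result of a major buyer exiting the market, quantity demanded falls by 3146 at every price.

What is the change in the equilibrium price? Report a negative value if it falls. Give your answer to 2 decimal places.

-999.67

Solve the original market: 14150 - 2P = P + 1310, hence P = 4280 and Q = 5590.
The new curves are Qd = 11004 - 2P (demand) and Qs = P + 1163 (supply).
Equate the new curves: 11004 - 2P = P + 1163, giving 9841 = 3P, P = 9841/3 ≈ 3280.3333, Q = 13330/3 ≈ 4443.3333.
ΔP = 3280.3333 − 4280 = -999.67.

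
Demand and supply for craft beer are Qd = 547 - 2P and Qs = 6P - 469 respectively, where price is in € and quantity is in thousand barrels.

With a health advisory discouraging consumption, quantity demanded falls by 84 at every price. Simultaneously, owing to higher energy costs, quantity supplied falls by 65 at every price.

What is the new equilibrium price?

Initially, 547 - 2P = 6P - 469, so 1016 = 8P and P = 127, Q = 293.
With the change applied: demand Qd = 463 - 2P, supply Qs = 6P - 534.
New equilibrium: 463 - 2P = 6P - 534 ⇒ 997 = 8P ⇒ P = 124.625, Q = 213.75.

124.625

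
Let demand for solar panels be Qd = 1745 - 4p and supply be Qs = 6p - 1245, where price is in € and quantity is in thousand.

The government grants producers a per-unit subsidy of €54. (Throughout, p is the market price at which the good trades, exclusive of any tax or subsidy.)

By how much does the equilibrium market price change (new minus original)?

-32.4

Before the shock: 1745 - 4p = 6p - 1245 ⇒ 2990 = 10p ⇒ p = 299, Q = 549.
Since sellers receive the price plus the subsidy, the effective supply curve becomes Qs = 6p - 921.
New equilibrium: 1745 - 4p = 6p - 921 ⇒ 2666 = 10p ⇒ p = 266.6, Q = 678.6.
Δp = 266.6 − 299 = -32.4.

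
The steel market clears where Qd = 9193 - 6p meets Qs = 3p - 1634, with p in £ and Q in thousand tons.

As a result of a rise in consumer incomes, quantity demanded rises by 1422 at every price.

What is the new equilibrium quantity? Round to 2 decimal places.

2449.00

Solve the original market: 9193 - 6p = 3p - 1634, hence p = 1203 and Q = 1975.
The shock moves the curves to Qd = 10615 - 6p and Qs = 3p - 1634.
Clearing the new market: 10615 - 6p = 3p - 1634, so p = 1361 and Q = 2449.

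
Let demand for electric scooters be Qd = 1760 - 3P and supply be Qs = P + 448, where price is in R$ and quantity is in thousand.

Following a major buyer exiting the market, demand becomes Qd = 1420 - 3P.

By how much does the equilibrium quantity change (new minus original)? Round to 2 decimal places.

-85.00

Before the shock: 1760 - 3P = P + 448 ⇒ 1312 = 4P ⇒ P = 328, Q = 776.
After the shift, demand is Qd = 1420 - 3P and supply is Qs = P + 448.
Equate the new curves: 1420 - 3P = P + 448, giving 972 = 4P, P = 243, Q = 691.
ΔQ = 691 − 776 = -85.00.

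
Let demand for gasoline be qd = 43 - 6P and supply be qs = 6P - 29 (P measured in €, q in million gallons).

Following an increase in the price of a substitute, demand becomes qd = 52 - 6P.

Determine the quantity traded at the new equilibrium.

11.5

Original equilibrium: 43 - 6P = 6P - 29 gives 72 = 12P, so P = 6 and q = 7.
With the change applied: demand qd = 52 - 6P, supply qs = 6P - 29.
Clearing the new market: 52 - 6P = 6P - 29, so P = 6.75 and q = 11.5.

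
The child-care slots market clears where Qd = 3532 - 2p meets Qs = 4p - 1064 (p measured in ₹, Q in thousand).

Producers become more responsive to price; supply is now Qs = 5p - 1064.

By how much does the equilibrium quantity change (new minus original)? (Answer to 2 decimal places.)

Original equilibrium: 3532 - 2p = 4p - 1064 gives 4596 = 6p, so p = 766 and Q = 2000.
The shock moves the curves to Qd = 3532 - 2p and Qs = 5p - 1064.
Clearing the new market: 3532 - 2p = 5p - 1064, so p = 4596/7 ≈ 656.5714 and Q = 15532/7 ≈ 2218.8571.
ΔQ = 2218.8571 − 2000 = +218.86.

+218.86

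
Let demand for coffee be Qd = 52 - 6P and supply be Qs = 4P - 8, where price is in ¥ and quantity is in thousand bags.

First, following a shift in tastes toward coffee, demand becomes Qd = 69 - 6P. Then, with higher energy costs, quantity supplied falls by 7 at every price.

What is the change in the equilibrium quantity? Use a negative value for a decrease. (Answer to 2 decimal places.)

+2.60

Solve the original market: 52 - 6P = 4P - 8, hence P = 6 and Q = 16.
The new curves are Qd = 69 - 6P (demand) and Qs = 4P - 15 (supply).
Equate the new curves: 69 - 6P = 4P - 15, giving 84 = 10P, P = 8.4, Q = 18.6.
ΔQ = 18.6 − 16 = +2.60.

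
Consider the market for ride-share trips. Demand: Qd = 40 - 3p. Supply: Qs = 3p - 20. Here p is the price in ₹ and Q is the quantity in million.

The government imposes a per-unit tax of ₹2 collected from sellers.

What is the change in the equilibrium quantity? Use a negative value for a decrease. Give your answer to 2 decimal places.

-3.00

Before the shock: 40 - 3p = 3p - 20 ⇒ 60 = 6p ⇒ p = 10, Q = 10.
Since sellers keep the price net of the tax, the effective supply curve becomes Qs = 3p - 26.
Equate the new curves: 40 - 3p = 3p - 26, giving 66 = 6p, p = 11, Q = 7.
ΔQ = 7 − 10 = -3.00.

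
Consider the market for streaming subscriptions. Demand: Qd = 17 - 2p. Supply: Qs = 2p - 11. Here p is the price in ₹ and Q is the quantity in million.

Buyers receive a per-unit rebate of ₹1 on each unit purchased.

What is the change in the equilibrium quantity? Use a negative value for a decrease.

+1

Solve the original market: 17 - 2p = 2p - 11, hence p = 7 and Q = 3.
Since buyers' out-of-pocket price is the market price minus the rebate, the effective demand curve becomes Qd = 19 - 2p.
Clearing the new market: 19 - 2p = 2p - 11, so p = 7.5 and Q = 4.
ΔQ = 4 − 3 = +1.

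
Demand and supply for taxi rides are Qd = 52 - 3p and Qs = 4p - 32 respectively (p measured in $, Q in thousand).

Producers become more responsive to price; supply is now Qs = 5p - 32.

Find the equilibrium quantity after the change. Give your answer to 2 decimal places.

Solve the original market: 52 - 3p = 4p - 32, hence p = 12 and Q = 16.
The shock moves the curves to Qd = 52 - 3p and Qs = 5p - 32.
Clearing the new market: 52 - 3p = 5p - 32, so p = 10.5 and Q = 20.5.

20.50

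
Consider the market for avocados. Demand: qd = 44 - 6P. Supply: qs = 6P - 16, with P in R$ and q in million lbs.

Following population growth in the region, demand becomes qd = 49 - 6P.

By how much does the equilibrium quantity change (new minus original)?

Solve the original market: 44 - 6P = 6P - 16, hence P = 5 and q = 14.
After the shift, demand is qd = 49 - 6P and supply is qs = 6P - 16.
New equilibrium: 49 - 6P = 6P - 16 ⇒ 65 = 12P ⇒ P = 65/12 ≈ 5.4167, q = 16.5.
Δq = 16.5 − 14 = +2.5.

+2.5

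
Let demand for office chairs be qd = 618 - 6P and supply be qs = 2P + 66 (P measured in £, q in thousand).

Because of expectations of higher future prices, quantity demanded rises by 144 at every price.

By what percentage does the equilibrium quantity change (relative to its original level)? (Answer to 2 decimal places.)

+17.65

Solve the original market: 618 - 6P = 2P + 66, hence P = 69 and q = 204.
After the shift, demand is qd = 762 - 6P and supply is qs = 2P + 66.
Equate the new curves: 762 - 6P = 2P + 66, giving 696 = 8P, P = 87, q = 240.
%Δq = (240 − 204) / 204 × 100 = +17.65%.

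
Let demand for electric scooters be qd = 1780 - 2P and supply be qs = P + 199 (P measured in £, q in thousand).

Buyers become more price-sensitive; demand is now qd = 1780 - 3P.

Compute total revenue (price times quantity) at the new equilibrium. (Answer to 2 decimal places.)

Initially, 1780 - 2P = P + 199, so 1581 = 3P and P = 527, q = 726.
With the change applied: demand qd = 1780 - 3P, supply qs = P + 199.
Clearing the new market: 1780 - 3P = P + 199, so P = 395.25 and q = 594.25.
New expenditure = 395.25 × 594.25 = 234877.31.

234877.31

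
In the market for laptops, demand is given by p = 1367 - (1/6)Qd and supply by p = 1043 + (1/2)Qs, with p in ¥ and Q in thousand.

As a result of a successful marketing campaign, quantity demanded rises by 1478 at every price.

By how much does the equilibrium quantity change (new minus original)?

+369.5

Initially, 8202 - 6p = 2p - 2086, so 10288 = 8p and p = 1286, Q = 486.
The new curves are Qd = 9680 - 6p (demand) and Qs = 2p - 2086 (supply).
New equilibrium: 9680 - 6p = 2p - 2086 ⇒ 11766 = 8p ⇒ p = 1470.75, Q = 855.5.
ΔQ = 855.5 − 486 = +369.5.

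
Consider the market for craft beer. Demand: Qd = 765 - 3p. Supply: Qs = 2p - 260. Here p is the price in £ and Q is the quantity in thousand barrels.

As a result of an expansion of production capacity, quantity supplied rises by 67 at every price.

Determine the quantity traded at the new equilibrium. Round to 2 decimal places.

Original equilibrium: 765 - 3p = 2p - 260 gives 1025 = 5p, so p = 205 and Q = 150.
With the change applied: demand Qd = 765 - 3p, supply Qs = 2p - 193.
Setting them equal: 765 - 3p = 2p - 193 → 958 = 5p, so p = 191.6 and Q = 190.2.

190.20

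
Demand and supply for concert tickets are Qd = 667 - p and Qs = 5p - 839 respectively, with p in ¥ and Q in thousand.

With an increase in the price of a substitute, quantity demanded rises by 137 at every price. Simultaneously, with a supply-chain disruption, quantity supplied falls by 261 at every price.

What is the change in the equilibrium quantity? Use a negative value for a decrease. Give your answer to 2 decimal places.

+70.67

Solve the original market: 667 - p = 5p - 839, hence p = 251 and Q = 416.
The new curves are Qd = 804 - p (demand) and Qs = 5p - 1100 (supply).
New equilibrium: 804 - p = 5p - 1100 ⇒ 1904 = 6p ⇒ p = 952/3 ≈ 317.3333, Q = 1460/3 ≈ 486.6667.
ΔQ = 486.6667 − 416 = +70.67.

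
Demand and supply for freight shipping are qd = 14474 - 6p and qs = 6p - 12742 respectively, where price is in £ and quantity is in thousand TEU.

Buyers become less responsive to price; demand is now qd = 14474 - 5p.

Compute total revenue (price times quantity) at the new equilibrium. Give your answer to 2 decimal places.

Solve the original market: 14474 - 6p = 6p - 12742, hence p = 2268 and q = 866.
The shock moves the curves to qd = 14474 - 5p and qs = 6p - 12742.
New equilibrium: 14474 - 5p = 6p - 12742 ⇒ 27216 = 11p ⇒ p = 27216/11 ≈ 2474.1818, q = 23134/11 ≈ 2103.0909.
New expenditure = 2474.1818 × 2103.0909 = 5203429.29.

5203429.29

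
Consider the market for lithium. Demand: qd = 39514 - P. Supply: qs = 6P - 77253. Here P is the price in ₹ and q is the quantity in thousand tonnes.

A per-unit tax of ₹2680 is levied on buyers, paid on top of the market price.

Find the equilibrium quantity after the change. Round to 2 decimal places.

Solve the original market: 39514 - P = 6P - 77253, hence P = 16681 and q = 22833.
Since buyers pay the price plus the tax, the effective demand curve becomes qd = 36834 - P.
New equilibrium: 36834 - P = 6P - 77253 ⇒ 114087 = 7P ⇒ P = 114087/7 ≈ 16298.1429, q = 143751/7 ≈ 20535.8571.

20535.86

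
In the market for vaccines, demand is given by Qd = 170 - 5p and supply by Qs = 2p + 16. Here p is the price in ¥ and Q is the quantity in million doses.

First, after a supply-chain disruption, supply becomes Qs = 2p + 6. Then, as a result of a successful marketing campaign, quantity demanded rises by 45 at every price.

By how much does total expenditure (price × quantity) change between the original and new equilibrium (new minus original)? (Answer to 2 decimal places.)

+642.04

Solve the original market: 170 - 5p = 2p + 16, hence p = 22 and Q = 60.
After the shift, demand is Qd = 215 - 5p and supply is Qs = 2p + 6.
Clearing the new market: 215 - 5p = 2p + 6, so p = 209/7 ≈ 29.8571 and Q = 460/7 ≈ 65.7143.
Expenditure moves from 22×60 = 1320 to 29.8571×65.7143 = 1962.0408; change = +642.04.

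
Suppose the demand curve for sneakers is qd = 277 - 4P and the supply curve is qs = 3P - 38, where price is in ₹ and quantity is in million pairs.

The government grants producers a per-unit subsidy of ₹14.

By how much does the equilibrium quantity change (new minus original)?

Original equilibrium: 277 - 4P = 3P - 38 gives 315 = 7P, so P = 45 and q = 97.
Since sellers receive the price plus the subsidy, the effective supply curve becomes qs = 3P + 4.
New equilibrium: 277 - 4P = 3P + 4 ⇒ 273 = 7P ⇒ P = 39, q = 121.
Δq = 121 − 97 = +24.

+24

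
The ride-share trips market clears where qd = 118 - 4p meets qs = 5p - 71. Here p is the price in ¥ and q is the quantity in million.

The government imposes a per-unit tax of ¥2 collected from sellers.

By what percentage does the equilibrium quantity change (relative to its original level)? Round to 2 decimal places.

-13.07

Original equilibrium: 118 - 4p = 5p - 71 gives 189 = 9p, so p = 21 and q = 34.
Since sellers keep the price net of the tax, the effective supply curve becomes qs = 5p - 81.
Clearing the new market: 118 - 4p = 5p - 81, so p = 199/9 ≈ 22.1111 and q = 266/9 ≈ 29.5556.
%Δq = (29.5556 − 34) / 34 × 100 = -13.07%.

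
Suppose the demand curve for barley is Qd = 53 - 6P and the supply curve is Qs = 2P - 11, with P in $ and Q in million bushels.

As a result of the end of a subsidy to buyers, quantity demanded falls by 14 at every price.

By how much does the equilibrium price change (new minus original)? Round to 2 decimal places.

Initially, 53 - 6P = 2P - 11, so 64 = 8P and P = 8, Q = 5.
The new curves are Qd = 39 - 6P (demand) and Qs = 2P - 11 (supply).
Setting them equal: 39 - 6P = 2P - 11 → 50 = 8P, so P = 6.25 and Q = 1.5.
ΔP = 6.25 − 8 = -1.75.

-1.75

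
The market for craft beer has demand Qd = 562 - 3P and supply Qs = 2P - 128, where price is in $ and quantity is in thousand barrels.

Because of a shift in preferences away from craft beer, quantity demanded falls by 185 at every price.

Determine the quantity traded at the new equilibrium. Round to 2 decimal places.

74.00

Original equilibrium: 562 - 3P = 2P - 128 gives 690 = 5P, so P = 138 and Q = 148.
With the change applied: demand Qd = 377 - 3P, supply Qs = 2P - 128.
Setting them equal: 377 - 3P = 2P - 128 → 505 = 5P, so P = 101 and Q = 74.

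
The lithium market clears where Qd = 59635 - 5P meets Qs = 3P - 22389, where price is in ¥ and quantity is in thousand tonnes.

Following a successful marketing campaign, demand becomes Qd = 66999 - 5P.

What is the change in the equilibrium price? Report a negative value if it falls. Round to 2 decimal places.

+920.50

Before the shock: 59635 - 5P = 3P - 22389 ⇒ 82024 = 8P ⇒ P = 10253, Q = 8370.
The new curves are Qd = 66999 - 5P (demand) and Qs = 3P - 22389 (supply).
Equate the new curves: 66999 - 5P = 3P - 22389, giving 89388 = 8P, P = 11173.5, Q = 11131.5.
ΔP = 11173.5 − 10253 = +920.50.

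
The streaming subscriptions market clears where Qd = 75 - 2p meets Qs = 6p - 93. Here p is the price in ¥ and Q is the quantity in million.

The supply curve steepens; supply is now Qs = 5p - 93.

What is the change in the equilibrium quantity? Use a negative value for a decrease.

Initially, 75 - 2p = 6p - 93, so 168 = 8p and p = 21, Q = 33.
The new curves are Qd = 75 - 2p (demand) and Qs = 5p - 93 (supply).
Setting them equal: 75 - 2p = 5p - 93 → 168 = 7p, so p = 24 and Q = 27.
ΔQ = 27 − 33 = -6.

-6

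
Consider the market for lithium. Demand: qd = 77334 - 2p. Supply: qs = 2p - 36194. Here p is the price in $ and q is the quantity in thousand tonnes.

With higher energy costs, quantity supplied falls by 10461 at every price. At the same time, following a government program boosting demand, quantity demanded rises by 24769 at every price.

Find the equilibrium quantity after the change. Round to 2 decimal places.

Before the shock: 77334 - 2p = 2p - 36194 ⇒ 113528 = 4p ⇒ p = 28382, q = 20570.
The new curves are qd = 102103 - 2p (demand) and qs = 2p - 46655 (supply).
Clearing the new market: 102103 - 2p = 2p - 46655, so p = 37189.5 and q = 27724.

27724.00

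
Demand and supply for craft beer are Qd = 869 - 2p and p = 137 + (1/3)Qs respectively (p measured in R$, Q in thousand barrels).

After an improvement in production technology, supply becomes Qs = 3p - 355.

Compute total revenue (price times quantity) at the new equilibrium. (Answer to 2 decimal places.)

Before the shock: 869 - 2p = 3p - 411 ⇒ 1280 = 5p ⇒ p = 256, Q = 357.
The new curves are Qd = 869 - 2p (demand) and Qs = 3p - 355 (supply).
Setting them equal: 869 - 2p = 3p - 355 → 1224 = 5p, so p = 244.8 and Q = 379.4.
New expenditure = 244.8 × 379.4 = 92877.12.

92877.12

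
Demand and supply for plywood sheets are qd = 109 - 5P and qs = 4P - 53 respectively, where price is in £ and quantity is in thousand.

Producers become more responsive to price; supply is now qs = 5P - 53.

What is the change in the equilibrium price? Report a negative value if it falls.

-1.8

Initially, 109 - 5P = 4P - 53, so 162 = 9P and P = 18, q = 19.
After the shift, demand is qd = 109 - 5P and supply is qs = 5P - 53.
Setting them equal: 109 - 5P = 5P - 53 → 162 = 10P, so P = 16.2 and q = 28.
ΔP = 16.2 − 18 = -1.8.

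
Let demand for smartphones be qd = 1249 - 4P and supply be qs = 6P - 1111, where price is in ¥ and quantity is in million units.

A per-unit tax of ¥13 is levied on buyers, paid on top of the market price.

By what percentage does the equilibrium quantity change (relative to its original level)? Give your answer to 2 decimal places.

-10.23

Initially, 1249 - 4P = 6P - 1111, so 2360 = 10P and P = 236, q = 305.
Since buyers pay the price plus the tax, the effective demand curve becomes qd = 1197 - 4P.
Clearing the new market: 1197 - 4P = 6P - 1111, so P = 230.8 and q = 273.8.
%Δq = (273.8 − 305) / 305 × 100 = -10.23%.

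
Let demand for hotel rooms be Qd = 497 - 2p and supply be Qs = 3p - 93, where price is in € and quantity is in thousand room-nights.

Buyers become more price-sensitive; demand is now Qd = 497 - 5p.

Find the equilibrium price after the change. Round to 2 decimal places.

73.75

Original equilibrium: 497 - 2p = 3p - 93 gives 590 = 5p, so p = 118 and Q = 261.
With the change applied: demand Qd = 497 - 5p, supply Qs = 3p - 93.
New equilibrium: 497 - 5p = 3p - 93 ⇒ 590 = 8p ⇒ p = 73.75, Q = 128.25.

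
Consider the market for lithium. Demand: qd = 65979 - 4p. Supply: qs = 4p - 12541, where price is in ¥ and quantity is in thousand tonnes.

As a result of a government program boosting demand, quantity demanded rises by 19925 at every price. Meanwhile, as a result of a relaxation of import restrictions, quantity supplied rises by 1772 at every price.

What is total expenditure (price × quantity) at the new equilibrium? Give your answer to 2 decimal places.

453970365.94

Initially, 65979 - 4p = 4p - 12541, so 78520 = 8p and p = 9815, q = 26719.
With the change applied: demand qd = 85904 - 4p, supply qs = 4p - 10769.
Clearing the new market: 85904 - 4p = 4p - 10769, so p = 12084.125 and q = 37567.5.
New expenditure = 12084.125 × 37567.5 = 453970365.94.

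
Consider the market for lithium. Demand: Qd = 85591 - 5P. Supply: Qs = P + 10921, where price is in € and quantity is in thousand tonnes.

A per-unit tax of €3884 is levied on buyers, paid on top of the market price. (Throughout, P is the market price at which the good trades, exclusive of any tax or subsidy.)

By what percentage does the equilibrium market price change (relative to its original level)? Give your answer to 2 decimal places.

-26.01

Initially, 85591 - 5P = P + 10921, so 74670 = 6P and P = 12445, Q = 23366.
Since buyers pay the price plus the tax, the effective demand curve becomes Qd = 66171 - 5P.
Equate the new curves: 66171 - 5P = P + 10921, giving 55250 = 6P, P = 27625/3 ≈ 9208.3333, Q = 60388/3 ≈ 20129.3333.
%ΔP = (9208.3333 − 12445) / 12445 × 100 = -26.01%.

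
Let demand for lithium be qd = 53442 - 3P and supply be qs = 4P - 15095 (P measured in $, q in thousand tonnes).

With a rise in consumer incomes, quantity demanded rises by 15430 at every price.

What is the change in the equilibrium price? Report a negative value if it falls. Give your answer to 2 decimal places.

Before the shock: 53442 - 3P = 4P - 15095 ⇒ 68537 = 7P ⇒ P = 9791, q = 24069.
The new curves are qd = 68872 - 3P (demand) and qs = 4P - 15095 (supply).
Clearing the new market: 68872 - 3P = 4P - 15095, so P = 83967/7 ≈ 11995.2857 and q = 230203/7 ≈ 32886.1429.
ΔP = 11995.2857 − 9791 = +2204.29.

+2204.29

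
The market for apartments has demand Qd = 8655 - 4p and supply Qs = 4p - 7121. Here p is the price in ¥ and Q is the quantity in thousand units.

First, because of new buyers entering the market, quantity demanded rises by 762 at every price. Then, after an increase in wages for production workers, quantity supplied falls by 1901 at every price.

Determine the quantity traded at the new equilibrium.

Initially, 8655 - 4p = 4p - 7121, so 15776 = 8p and p = 1972, Q = 767.
With the change applied: demand Qd = 9417 - 4p, supply Qs = 4p - 9022.
Clearing the new market: 9417 - 4p = 4p - 9022, so p = 2304.875 and Q = 197.5.

197.5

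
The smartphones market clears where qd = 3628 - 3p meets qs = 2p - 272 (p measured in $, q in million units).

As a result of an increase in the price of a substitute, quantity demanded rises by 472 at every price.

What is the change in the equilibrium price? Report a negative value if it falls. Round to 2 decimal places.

Initially, 3628 - 3p = 2p - 272, so 3900 = 5p and p = 780, q = 1288.
The new curves are qd = 4100 - 3p (demand) and qs = 2p - 272 (supply).
Setting them equal: 4100 - 3p = 2p - 272 → 4372 = 5p, so p = 874.4 and q = 1476.8.
Δp = 874.4 − 780 = +94.40.

+94.40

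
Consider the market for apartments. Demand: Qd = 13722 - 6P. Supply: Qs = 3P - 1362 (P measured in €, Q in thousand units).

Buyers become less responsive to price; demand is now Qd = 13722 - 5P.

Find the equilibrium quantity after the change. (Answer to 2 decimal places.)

4294.50

Initially, 13722 - 6P = 3P - 1362, so 15084 = 9P and P = 1676, Q = 3666.
The shock moves the curves to Qd = 13722 - 5P and Qs = 3P - 1362.
Setting them equal: 13722 - 5P = 3P - 1362 → 15084 = 8P, so P = 1885.5 and Q = 4294.5.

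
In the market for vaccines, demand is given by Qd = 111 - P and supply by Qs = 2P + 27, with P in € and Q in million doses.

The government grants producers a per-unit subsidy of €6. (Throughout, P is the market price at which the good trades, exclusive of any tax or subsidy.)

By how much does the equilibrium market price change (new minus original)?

Original equilibrium: 111 - P = 2P + 27 gives 84 = 3P, so P = 28 and Q = 83.
Since sellers receive the price plus the subsidy, the effective supply curve becomes Qs = 2P + 39.
Clearing the new market: 111 - P = 2P + 39, so P = 24 and Q = 87.
ΔP = 24 − 28 = -4.

-4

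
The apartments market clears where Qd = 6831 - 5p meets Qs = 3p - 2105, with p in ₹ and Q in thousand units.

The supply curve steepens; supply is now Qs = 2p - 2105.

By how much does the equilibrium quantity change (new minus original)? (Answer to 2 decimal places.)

-797.86

Initially, 6831 - 5p = 3p - 2105, so 8936 = 8p and p = 1117, Q = 1246.
The shock moves the curves to Qd = 6831 - 5p and Qs = 2p - 2105.
Clearing the new market: 6831 - 5p = 2p - 2105, so p = 8936/7 ≈ 1276.5714 and Q = 3137/7 ≈ 448.1429.
ΔQ = 448.1429 − 1246 = -797.86.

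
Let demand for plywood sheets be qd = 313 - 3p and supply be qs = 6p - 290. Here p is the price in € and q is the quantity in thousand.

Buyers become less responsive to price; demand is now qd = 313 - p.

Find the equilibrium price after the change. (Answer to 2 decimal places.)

Initially, 313 - 3p = 6p - 290, so 603 = 9p and p = 67, q = 112.
The shock moves the curves to qd = 313 - p and qs = 6p - 290.
Equate the new curves: 313 - p = 6p - 290, giving 603 = 7p, p = 603/7 ≈ 86.1429, q = 1588/7 ≈ 226.8571.

86.14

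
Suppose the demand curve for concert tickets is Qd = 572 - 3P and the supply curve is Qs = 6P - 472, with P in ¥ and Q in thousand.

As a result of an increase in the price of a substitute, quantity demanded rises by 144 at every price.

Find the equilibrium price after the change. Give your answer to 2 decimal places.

Initially, 572 - 3P = 6P - 472, so 1044 = 9P and P = 116, Q = 224.
The new curves are Qd = 716 - 3P (demand) and Qs = 6P - 472 (supply).
New equilibrium: 716 - 3P = 6P - 472 ⇒ 1188 = 9P ⇒ P = 132, Q = 320.

132.00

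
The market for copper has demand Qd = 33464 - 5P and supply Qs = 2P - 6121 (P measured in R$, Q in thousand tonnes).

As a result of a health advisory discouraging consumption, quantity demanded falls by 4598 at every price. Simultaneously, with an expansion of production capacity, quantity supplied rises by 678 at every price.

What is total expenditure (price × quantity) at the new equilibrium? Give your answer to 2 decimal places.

21367505.16

Initially, 33464 - 5P = 2P - 6121, so 39585 = 7P and P = 5655, Q = 5189.
After the shift, demand is Qd = 28866 - 5P and supply is Qs = 2P - 5443.
New equilibrium: 28866 - 5P = 2P - 5443 ⇒ 34309 = 7P ⇒ P = 34309/7 ≈ 4901.2857, Q = 30517/7 ≈ 4359.5714.
New expenditure = 4901.2857 × 4359.5714 = 21367505.16.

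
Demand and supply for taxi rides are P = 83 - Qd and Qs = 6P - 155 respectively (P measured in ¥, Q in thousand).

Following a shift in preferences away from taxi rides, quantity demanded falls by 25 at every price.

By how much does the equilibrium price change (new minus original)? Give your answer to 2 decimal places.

-3.57

Original equilibrium: 83 - P = 6P - 155 gives 238 = 7P, so P = 34 and Q = 49.
The new curves are Qd = 58 - P (demand) and Qs = 6P - 155 (supply).
Equate the new curves: 58 - P = 6P - 155, giving 213 = 7P, P = 213/7 ≈ 30.4286, Q = 193/7 ≈ 27.5714.
ΔP = 30.4286 − 34 = -3.57.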